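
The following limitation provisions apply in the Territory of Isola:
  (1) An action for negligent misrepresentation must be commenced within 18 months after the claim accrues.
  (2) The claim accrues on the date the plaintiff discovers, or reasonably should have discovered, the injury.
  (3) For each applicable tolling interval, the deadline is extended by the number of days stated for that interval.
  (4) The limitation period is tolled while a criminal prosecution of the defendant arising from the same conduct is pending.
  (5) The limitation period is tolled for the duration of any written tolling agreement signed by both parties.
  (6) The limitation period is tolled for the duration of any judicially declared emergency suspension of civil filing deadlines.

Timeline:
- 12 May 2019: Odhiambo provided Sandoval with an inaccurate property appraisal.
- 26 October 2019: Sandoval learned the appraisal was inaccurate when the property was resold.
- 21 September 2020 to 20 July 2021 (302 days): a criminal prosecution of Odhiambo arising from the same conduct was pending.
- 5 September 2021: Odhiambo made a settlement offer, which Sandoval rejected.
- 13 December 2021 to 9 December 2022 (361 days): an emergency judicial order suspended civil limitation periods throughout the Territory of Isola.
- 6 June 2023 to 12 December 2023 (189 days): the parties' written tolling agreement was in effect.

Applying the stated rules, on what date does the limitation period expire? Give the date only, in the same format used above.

The claim did not accrue until Sandoval discovered the injury on 26 October 2019; the 12 May 2019 act date does not start the clock under the stated rule.
The untolled deadline — 18 months after 26 October 2019 — is 26 April 2021.
Because the pending criminal prosecution ran from 21 September 2020 to 20 July 2021, the deadline is extended by 302 days to 22 February 2022.
Because the emergency suspension of filing deadlines ran from 13 December 2021 to 9 December 2022, the deadline is extended by 361 days to 18 February 2023.
The written tolling agreement from 6 June 2023 to 12 December 2023 began after the period had already run on 18 February 2023, so it has no tolling effect.
None of the other events listed affects the running of the period under the stated rules.

18 February 2023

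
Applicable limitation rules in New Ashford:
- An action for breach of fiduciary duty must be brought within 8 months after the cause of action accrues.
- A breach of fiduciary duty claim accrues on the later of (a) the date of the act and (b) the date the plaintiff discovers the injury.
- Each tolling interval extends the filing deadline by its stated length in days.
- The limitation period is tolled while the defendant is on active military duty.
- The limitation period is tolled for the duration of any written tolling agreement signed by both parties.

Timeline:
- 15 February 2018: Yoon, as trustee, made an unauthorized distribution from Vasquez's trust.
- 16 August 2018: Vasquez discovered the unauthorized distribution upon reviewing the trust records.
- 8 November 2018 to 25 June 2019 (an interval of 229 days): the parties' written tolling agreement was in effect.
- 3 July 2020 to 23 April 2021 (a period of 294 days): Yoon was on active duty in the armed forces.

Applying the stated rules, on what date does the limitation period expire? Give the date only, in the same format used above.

1 December 2019

The claim accrued on 16 August 2018 — the later of the 15 February 2018 act and the 16 August 2018 discovery.
8 months from 16 August 2018 is 16 April 2019.
Because the written tolling agreement ran from 8 November 2018 to 25 June 2019, the deadline is extended by 229 days to 1 December 2019.
By the time the defendant's active military service began on 3 July 2020, the limitation period had already expired on 1 December 2019; that interval cannot revive it.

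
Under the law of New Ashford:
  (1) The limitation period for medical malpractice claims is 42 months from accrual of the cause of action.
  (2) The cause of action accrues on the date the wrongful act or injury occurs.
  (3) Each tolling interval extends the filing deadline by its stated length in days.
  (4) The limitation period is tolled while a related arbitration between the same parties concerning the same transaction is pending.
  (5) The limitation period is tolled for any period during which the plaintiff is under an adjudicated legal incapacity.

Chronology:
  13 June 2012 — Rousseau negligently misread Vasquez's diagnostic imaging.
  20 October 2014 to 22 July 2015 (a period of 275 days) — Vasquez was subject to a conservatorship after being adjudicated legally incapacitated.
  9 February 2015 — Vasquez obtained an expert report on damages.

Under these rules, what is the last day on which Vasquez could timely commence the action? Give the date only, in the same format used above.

The claim accrued on 13 June 2012, when the wrongful act occurred.
The untolled deadline — 42 months after 13 June 2012 — is 13 December 2015.
Because the plaintiff's legal incapacity ran from 20 October 2014 to 22 July 2015, the deadline is extended by 275 days to 13 September 2016.
Nothing else in the chronology tolls or restarts the period.

13 September 2016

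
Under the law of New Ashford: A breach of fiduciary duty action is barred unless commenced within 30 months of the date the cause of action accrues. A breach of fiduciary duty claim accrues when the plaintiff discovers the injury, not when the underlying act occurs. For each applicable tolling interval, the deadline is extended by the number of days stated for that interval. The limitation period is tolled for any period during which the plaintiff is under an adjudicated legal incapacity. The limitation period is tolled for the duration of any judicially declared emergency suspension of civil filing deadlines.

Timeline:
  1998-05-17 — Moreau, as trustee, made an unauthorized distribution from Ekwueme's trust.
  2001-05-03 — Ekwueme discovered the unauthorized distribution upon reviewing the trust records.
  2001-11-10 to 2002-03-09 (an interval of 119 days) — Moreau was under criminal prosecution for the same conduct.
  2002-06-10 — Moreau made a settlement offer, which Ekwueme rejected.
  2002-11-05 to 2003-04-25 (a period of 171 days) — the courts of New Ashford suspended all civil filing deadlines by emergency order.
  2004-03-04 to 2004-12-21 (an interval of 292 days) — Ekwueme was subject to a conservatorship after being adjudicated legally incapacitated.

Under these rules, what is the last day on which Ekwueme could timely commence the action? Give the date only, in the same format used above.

Under the discovery rule, the claim accrued on 2001-05-03, when Ekwueme discovered the injury — not on the 1998-05-17 date of the underlying act.
30 months from 2001-05-03 is 2003-11-03.
The emergency suspension of filing deadlines from 2002-11-05 to 2003-04-25 tolled the period for 171 days, extending the deadline to 2004-04-22.
Because the plaintiff's legal incapacity ran from 2004-03-04 to 2004-12-21, the deadline is extended by 292 days to 2005-02-08.
No stated provision tolls the period for a criminal prosecution, so the interval from 2001-11-10 to 2002-03-09 has no effect on the deadline.
Nothing else in the chronology tolls or restarts the period.

2005-02-08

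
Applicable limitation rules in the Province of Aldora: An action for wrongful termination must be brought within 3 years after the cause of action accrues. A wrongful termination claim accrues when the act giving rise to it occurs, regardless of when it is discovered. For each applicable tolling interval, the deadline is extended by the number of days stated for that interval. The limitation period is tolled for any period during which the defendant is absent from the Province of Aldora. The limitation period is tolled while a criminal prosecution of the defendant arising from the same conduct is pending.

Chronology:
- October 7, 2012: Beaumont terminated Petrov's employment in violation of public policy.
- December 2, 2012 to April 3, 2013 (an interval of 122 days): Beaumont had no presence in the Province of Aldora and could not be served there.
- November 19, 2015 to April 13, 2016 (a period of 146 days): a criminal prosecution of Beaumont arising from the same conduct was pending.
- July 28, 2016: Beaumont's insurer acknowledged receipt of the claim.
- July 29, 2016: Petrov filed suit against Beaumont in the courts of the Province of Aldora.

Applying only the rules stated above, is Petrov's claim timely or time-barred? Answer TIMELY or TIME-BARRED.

The cause of action accrued on October 7, 2012, the date of the act.
The untolled deadline — 3 years after October 7, 2012 — is October 7, 2015.
Because the defendant's absence from the jurisdiction ran from December 2, 2012 to April 3, 2013, the deadline is extended by 122 days to February 6, 2016.
The period was tolled for 146 days by the pending criminal prosecution (November 19, 2015 to April 13, 2016), pushing the deadline to July 1, 2016.
None of the other events listed affects the running of the period under the stated rules.
Petrov filed on July 29, 2016, after the July 1, 2016 deadline, so the action is time-barred.

TIME-BARRED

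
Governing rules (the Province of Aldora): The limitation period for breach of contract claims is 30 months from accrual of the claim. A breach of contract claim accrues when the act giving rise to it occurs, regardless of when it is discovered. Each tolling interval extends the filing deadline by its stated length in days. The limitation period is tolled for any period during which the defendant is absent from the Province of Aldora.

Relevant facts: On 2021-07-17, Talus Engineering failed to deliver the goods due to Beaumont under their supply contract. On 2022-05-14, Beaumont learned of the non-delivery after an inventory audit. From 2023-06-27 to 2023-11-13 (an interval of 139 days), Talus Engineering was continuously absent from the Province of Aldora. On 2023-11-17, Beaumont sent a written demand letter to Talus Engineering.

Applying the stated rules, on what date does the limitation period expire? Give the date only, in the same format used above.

2024-06-04

Accrual is governed by the date of the act, so the period began to run on 2021-07-17; the later discovery on 2022-05-14 is irrelevant under the stated rule.
The untolled deadline — 30 months after 2021-07-17 — is 2024-01-17.
The defendant's absence from the jurisdiction from 2023-06-27 to 2023-11-13 tolled the period for 139 days, extending the deadline to 2024-06-04.
None of the other events listed affects the running of the period under the stated rules.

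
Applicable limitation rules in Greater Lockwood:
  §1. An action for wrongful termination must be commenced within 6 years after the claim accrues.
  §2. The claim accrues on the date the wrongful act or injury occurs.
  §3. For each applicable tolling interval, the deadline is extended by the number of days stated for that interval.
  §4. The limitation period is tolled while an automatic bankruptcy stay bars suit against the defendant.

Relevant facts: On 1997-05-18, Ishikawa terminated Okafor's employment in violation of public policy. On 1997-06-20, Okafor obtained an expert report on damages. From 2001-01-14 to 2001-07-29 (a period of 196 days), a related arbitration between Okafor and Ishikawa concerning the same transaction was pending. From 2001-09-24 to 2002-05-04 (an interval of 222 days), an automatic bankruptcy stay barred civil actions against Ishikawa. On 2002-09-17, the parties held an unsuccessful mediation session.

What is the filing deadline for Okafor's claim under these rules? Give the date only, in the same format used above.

The claim accrued on 1997-05-18, the date of the act.
6 years from 1997-05-18 is 2003-05-18.
The period was tolled for 222 days by the automatic bankruptcy stay (2001-09-24 to 2002-05-04), pushing the deadline to 2003-12-26.
The pending related arbitration from 2001-01-14 to 2001-07-29 does not toll the period, because no stated rule makes a pending arbitration a tolling event.
The other events in the timeline have no effect on the limitation period under the stated rules.

2003-12-26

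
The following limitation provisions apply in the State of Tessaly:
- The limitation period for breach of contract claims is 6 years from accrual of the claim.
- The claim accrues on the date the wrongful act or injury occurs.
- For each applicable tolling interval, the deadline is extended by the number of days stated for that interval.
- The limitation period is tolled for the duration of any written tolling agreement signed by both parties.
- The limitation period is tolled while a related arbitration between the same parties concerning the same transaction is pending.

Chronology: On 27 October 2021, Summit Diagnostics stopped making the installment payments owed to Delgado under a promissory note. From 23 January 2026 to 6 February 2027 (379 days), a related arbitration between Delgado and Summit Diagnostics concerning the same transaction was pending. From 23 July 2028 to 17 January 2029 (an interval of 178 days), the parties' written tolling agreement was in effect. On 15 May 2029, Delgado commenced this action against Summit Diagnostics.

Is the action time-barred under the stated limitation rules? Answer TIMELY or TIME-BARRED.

TIME-BARRED

The limitation period began to run on 27 October 2021.
The untolled deadline — 6 years after 27 October 2021 — is 27 October 2027.
The pending related arbitration from 23 January 2026 to 6 February 2027 tolled the period for 379 days, extending the deadline to 9 November 2028.
The period was tolled for 178 days by the written tolling agreement (23 July 2028 to 17 January 2029), pushing the deadline to 6 May 2029.
Filing on 15 May 2029 missed the 6 May 2029 deadline — the action is time-barred.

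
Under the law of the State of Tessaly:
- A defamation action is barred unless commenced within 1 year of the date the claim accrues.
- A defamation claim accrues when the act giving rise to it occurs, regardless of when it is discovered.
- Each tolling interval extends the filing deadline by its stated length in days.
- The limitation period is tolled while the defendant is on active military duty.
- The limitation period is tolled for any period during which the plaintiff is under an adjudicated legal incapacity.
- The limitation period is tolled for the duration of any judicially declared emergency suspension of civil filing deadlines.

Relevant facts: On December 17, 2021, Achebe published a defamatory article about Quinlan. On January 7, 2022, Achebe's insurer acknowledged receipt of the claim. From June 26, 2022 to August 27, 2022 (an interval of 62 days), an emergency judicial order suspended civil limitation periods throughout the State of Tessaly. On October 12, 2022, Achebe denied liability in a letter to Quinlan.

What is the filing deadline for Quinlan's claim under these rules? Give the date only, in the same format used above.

The claim accrued on December 17, 2021, the date of the act.
1 year from December 17, 2021 is December 17, 2022.
The period was tolled for 62 days by the emergency suspension of filing deadlines (June 26, 2022 to August 27, 2022), pushing the deadline to February 17, 2023.
Nothing else in the chronology tolls or restarts the period.

February 17, 2023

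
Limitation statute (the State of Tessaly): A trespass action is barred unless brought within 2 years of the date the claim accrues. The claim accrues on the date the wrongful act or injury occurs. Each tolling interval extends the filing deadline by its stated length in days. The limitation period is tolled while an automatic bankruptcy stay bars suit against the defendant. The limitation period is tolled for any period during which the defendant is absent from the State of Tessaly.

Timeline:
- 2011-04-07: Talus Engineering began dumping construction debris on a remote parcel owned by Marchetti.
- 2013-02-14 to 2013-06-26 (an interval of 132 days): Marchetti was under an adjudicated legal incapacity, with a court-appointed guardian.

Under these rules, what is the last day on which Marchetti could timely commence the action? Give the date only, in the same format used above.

2013-04-07

The claim accrued on 2011-04-07, when the wrongful act occurred.
Adding the 2 years base period to 2011-04-07 gives a deadline of 2013-04-07, before any tolling.
No stated provision tolls the period for the plaintiff's incapacity, so the interval from 2013-02-14 to 2013-06-26 has no effect on the deadline.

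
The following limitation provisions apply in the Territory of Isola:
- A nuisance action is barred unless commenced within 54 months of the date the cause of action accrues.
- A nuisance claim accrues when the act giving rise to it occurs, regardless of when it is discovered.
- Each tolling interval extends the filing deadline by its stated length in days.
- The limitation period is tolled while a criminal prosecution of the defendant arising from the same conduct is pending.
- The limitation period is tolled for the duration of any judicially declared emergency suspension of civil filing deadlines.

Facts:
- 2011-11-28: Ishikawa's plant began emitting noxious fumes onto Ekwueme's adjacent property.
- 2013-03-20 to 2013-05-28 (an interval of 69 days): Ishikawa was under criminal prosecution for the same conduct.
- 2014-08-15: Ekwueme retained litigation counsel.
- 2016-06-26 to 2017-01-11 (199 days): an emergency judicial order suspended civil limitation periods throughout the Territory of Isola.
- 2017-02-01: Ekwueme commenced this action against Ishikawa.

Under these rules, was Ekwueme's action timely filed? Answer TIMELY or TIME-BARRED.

The limitation period began to run on 2011-11-28.
Adding the 54 months base period to 2011-11-28 gives a deadline of 2016-05-28, before any tolling.
The pending criminal prosecution from 2013-03-20 to 2013-05-28 tolled the period for 69 days, extending the deadline to 2016-08-05.
Because the emergency suspension of filing deadlines ran from 2016-06-26 to 2017-01-11, the deadline is extended by 199 days to 2017-02-20.
Nothing else in the chronology tolls or restarts the period.
Filing on 2017-02-01 beat the 2017-02-20 deadline — the action is timely.

TIMELY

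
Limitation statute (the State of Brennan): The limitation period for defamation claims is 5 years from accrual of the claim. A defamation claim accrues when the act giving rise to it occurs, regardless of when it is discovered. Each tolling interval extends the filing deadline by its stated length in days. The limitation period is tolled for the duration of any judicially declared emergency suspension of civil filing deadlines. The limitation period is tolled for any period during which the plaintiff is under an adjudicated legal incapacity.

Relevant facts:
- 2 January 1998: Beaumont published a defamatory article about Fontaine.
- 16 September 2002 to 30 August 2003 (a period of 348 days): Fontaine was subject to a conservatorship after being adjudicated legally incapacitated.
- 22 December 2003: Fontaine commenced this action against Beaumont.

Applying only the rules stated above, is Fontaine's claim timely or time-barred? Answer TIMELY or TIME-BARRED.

The claim accrued on 2 January 1998, when the wrongful act occurred.
Adding the 5 years base period to 2 January 1998 gives a deadline of 2 January 2003, before any tolling.
The plaintiff's legal incapacity from 16 September 2002 to 30 August 2003 tolled the period for 348 days, extending the deadline to 16 December 2003.
The 22 December 2003 filing falls after the 16 December 2003 deadline; the claim is time-barred.

TIME-BARRED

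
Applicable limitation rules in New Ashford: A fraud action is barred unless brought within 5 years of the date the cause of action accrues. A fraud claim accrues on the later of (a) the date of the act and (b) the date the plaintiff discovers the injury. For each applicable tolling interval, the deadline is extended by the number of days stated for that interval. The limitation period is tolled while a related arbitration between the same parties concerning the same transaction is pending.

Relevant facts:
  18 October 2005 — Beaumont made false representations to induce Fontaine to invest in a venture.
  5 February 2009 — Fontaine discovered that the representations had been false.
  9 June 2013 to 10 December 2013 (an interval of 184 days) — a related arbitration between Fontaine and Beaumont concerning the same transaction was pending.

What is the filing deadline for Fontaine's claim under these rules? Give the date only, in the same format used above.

8 August 2014

The claim accrued on 5 February 2009 — the later of the 18 October 2005 act and the 5 February 2009 discovery.
5 years from 5 February 2009 is 5 February 2014.
Because the pending related arbitration ran from 9 June 2013 to 10 December 2013, the deadline is extended by 184 days to 8 August 2014.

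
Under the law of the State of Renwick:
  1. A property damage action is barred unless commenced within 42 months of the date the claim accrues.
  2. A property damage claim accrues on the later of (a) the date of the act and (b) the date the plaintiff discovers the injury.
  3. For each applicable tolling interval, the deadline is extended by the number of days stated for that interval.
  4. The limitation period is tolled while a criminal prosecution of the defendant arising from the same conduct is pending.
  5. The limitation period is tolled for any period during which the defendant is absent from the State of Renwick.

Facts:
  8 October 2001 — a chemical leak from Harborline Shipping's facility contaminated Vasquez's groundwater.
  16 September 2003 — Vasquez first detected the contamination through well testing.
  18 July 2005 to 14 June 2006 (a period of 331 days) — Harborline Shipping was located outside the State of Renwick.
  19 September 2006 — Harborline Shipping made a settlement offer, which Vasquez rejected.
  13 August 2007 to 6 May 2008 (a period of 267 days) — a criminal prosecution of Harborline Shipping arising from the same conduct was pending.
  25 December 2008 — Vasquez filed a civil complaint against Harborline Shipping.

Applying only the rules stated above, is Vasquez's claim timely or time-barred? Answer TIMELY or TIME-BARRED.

Because discovery on 16 September 2003 post-dates the 8 October 2001 act, accrual under the later-of rule falls on 16 September 2003.
42 months from 16 September 2003 is 16 March 2007.
The period was tolled for 331 days by the defendant's absence from the jurisdiction (18 July 2005 to 14 June 2006), pushing the deadline to 10 February 2008.
The period was tolled for 267 days by the pending criminal prosecution (13 August 2007 to 6 May 2008), pushing the deadline to 3 November 2008.
None of the other events listed affects the running of the period under the stated rules.
Vasquez filed on 25 December 2008, after the 3 November 2008 deadline, so the action is time-barred.

TIME-BARRED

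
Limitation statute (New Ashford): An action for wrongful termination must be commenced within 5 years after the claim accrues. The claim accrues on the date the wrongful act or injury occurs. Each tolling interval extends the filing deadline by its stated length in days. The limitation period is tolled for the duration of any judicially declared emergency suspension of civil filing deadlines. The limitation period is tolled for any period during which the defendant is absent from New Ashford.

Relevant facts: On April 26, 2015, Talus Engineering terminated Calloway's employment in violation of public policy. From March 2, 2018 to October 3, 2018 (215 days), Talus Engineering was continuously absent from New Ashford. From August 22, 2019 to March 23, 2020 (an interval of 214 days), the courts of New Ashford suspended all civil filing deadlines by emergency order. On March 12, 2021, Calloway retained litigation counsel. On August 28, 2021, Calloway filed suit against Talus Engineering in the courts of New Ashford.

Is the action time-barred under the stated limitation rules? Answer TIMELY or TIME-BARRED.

The claim accrued on April 26, 2015, when the wrongful act occurred.
5 years from April 26, 2015 is April 26, 2020.
Because the defendant's absence from the jurisdiction ran from March 2, 2018 to October 3, 2018, the deadline is extended by 215 days to November 27, 2020.
Because the emergency suspension of filing deadlines ran from August 22, 2019 to March 23, 2020, the deadline is extended by 214 days to June 29, 2021.
None of the other events listed affects the running of the period under the stated rules.
Calloway filed on August 28, 2021, after the June 29, 2021 deadline, so the action is time-barred.

TIME-BARRED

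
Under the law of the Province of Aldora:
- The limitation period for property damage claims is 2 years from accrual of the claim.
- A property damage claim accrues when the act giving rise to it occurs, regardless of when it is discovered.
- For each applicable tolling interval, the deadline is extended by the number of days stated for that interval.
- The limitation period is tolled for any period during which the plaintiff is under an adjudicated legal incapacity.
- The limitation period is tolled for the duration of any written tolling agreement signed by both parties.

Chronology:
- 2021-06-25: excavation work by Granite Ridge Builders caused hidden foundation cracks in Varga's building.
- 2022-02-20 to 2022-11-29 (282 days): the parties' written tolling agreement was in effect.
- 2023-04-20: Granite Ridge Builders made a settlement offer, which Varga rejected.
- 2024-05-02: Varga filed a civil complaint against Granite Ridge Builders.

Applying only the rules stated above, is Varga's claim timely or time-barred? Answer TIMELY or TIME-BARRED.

TIME-BARRED

The limitation period began to run on 2021-06-25.
2 years from 2021-06-25 is 2023-06-25.
Because the written tolling agreement ran from 2022-02-20 to 2022-11-29, the deadline is extended by 282 days to 2024-04-02.
The other events in the timeline have no effect on the limitation period under the stated rules.
Filing on 2024-05-02 missed the 2024-04-02 deadline — the action is time-barred.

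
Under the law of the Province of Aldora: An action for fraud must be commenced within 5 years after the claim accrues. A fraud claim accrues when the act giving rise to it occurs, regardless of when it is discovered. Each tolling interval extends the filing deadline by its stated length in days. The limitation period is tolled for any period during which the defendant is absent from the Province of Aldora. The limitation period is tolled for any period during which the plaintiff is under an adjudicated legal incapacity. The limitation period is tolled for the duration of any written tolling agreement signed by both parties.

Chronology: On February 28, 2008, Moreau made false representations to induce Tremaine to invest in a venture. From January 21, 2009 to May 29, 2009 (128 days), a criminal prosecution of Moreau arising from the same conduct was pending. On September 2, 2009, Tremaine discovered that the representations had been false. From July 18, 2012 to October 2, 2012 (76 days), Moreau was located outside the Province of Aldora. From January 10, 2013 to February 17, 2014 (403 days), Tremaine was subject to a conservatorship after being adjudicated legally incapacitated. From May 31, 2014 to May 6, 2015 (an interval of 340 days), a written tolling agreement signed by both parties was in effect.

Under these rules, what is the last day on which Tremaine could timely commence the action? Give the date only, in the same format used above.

Accrual is governed by the date of the act, so the period began to run on February 28, 2008; the later discovery on September 2, 2009 is irrelevant under the stated rule.
5 years from February 28, 2008 is February 28, 2013.
The defendant's absence from the jurisdiction from July 18, 2012 to October 2, 2012 tolled the period for 76 days, extending the deadline to May 15, 2013.
The period was tolled for 403 days by the plaintiff's legal incapacity (January 10, 2013 to February 17, 2014), pushing the deadline to June 22, 2014.
The written tolling agreement from May 31, 2014 to May 6, 2015 tolled the period for 340 days, extending the deadline to May 28, 2015.
The pending criminal prosecution from January 21, 2009 to May 29, 2009 does not toll the period, because no stated rule makes a criminal prosecution a tolling event.

May 28, 2015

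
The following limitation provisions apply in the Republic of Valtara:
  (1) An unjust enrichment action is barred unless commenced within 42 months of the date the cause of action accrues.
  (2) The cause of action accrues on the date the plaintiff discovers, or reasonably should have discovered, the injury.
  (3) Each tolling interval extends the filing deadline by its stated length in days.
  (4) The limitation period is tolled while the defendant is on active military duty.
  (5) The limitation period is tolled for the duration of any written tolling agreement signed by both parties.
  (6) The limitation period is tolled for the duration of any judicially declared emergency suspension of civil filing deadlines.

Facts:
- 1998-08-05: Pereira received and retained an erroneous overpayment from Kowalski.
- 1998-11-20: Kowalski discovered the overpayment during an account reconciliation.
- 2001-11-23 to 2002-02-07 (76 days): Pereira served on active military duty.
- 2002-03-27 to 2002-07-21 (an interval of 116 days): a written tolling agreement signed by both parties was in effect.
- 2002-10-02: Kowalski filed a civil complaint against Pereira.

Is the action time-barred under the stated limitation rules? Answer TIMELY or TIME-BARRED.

The claim did not accrue until Kowalski discovered the injury on 1998-11-20; the 1998-08-05 act date does not start the clock under the stated rule.
42 months from 1998-11-20 is 2002-05-20.
The defendant's active military service from 2001-11-23 to 2002-02-07 tolled the period for 76 days, extending the deadline to 2002-08-04.
Because the written tolling agreement ran from 2002-03-27 to 2002-07-21, the deadline is extended by 116 days to 2002-11-28.
The 2002-10-02 filing precedes the 2002-11-28 deadline; the claim is timely.

TIMELY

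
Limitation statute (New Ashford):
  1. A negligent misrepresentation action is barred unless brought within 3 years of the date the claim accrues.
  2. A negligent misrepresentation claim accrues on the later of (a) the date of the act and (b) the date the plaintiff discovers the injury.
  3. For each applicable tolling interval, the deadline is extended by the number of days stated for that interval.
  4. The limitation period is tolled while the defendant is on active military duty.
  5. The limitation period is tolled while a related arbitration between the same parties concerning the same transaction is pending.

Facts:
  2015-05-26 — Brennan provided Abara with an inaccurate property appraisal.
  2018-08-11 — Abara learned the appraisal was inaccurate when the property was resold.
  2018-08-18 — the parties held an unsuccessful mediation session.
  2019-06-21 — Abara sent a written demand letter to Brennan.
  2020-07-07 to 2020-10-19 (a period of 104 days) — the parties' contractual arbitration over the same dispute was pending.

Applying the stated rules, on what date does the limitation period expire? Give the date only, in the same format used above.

Taking the later of the act (2015-05-26) and discovery (2018-08-11), the claim accrued on 2018-08-11.
Adding the 3 years base period to 2018-08-11 gives a deadline of 2021-08-11, before any tolling.
The pending related arbitration from 2020-07-07 to 2020-10-19 tolled the period for 104 days, extending the deadline to 2021-11-23.
None of the other events listed affects the running of the period under the stated rules.

2021-11-23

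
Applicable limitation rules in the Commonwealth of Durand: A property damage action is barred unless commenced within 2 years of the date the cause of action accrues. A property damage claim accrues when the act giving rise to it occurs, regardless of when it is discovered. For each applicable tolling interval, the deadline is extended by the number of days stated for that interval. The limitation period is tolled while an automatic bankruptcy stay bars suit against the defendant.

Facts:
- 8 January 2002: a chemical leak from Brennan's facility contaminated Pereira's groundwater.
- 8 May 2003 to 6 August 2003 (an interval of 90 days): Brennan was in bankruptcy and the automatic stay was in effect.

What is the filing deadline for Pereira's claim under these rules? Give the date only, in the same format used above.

7 April 2004

The cause of action accrued on 8 January 2002, the date of the act.
2 years from 8 January 2002 is 8 January 2004.
The period was tolled for 90 days by the automatic bankruptcy stay (8 May 2003 to 6 August 2003), pushing the deadline to 7 April 2004.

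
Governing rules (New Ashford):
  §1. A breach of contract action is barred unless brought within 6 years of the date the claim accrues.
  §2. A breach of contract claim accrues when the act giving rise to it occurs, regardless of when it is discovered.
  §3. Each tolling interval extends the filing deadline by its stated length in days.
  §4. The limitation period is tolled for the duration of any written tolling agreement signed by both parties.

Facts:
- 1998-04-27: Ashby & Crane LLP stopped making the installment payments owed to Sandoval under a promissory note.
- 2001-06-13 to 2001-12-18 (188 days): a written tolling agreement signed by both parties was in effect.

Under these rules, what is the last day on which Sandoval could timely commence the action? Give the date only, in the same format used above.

2004-11-01

The limitation period began to run on 1998-04-27.
Adding the 6 years base period to 1998-04-27 gives a deadline of 2004-04-27, before any tolling.
Because the written tolling agreement ran from 2001-06-13 to 2001-12-18, the deadline is extended by 188 days to 2004-11-01.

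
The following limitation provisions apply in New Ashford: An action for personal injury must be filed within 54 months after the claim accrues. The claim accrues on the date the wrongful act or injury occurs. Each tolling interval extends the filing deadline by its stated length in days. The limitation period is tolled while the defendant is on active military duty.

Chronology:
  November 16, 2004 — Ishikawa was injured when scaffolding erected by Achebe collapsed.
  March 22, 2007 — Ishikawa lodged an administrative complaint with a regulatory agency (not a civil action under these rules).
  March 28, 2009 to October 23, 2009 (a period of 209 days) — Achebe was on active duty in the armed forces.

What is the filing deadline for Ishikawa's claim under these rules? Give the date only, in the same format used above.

The claim accrued on November 16, 2004, when the wrongful act occurred.
The untolled deadline — 54 months after November 16, 2004 — is May 16, 2009.
The period was tolled for 209 days by the defendant's active military service (March 28, 2009 to October 23, 2009), pushing the deadline to December 11, 2009.
The other events in the timeline have no effect on the limitation period under the stated rules.

December 11, 2009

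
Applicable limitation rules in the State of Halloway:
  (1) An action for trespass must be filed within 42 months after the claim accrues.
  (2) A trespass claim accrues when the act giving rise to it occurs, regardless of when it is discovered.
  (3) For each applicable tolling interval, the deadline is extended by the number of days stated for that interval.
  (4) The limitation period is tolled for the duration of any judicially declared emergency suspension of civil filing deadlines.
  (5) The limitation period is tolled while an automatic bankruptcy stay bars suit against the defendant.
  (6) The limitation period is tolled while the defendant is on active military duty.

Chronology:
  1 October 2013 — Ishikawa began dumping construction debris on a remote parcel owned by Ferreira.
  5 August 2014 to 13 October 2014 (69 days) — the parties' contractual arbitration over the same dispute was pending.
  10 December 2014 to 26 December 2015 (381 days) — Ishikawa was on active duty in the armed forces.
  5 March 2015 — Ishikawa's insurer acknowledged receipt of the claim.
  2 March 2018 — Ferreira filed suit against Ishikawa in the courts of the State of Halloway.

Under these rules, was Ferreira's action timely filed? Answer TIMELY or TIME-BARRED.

TIMELY

The limitation period began to run on 1 October 2013.
Adding the 42 months base period to 1 October 2013 gives a deadline of 1 April 2017, before any tolling.
Because the defendant's active military service ran from 10 December 2014 to 26 December 2015, the deadline is extended by 381 days to 17 April 2018.
Although a pending arbitration ran from 5 August 2014 to 13 October 2014, the stated rules do not make that a tolling event, so it is disregarded.
Nothing else in the chronology tolls or restarts the period.
The 2 March 2018 filing precedes the 17 April 2018 deadline; the claim is timely.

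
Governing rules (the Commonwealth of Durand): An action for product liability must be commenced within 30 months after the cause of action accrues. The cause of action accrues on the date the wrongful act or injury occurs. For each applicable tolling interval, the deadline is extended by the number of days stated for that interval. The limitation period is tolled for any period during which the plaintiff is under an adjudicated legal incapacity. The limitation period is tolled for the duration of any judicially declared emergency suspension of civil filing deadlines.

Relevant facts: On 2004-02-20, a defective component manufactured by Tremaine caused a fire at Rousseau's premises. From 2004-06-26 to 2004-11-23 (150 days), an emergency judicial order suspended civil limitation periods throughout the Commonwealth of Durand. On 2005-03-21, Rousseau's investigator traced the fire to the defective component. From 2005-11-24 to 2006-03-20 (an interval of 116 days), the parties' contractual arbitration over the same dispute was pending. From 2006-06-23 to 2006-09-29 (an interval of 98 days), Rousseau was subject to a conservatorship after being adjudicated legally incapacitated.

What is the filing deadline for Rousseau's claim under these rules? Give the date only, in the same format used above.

Accrual is governed by the date of the act, so the period began to run on 2004-02-20; the later discovery on 2005-03-21 is irrelevant under the stated rule.
Adding the 30 months base period to 2004-02-20 gives a deadline of 2006-08-20, before any tolling.
Because the emergency suspension of filing deadlines ran from 2004-06-26 to 2004-11-23, the deadline is extended by 150 days to 2007-01-17.
The period was tolled for 98 days by the plaintiff's legal incapacity (2006-06-23 to 2006-09-29), pushing the deadline to 2007-04-25.
The pending related arbitration from 2005-11-24 to 2006-03-20 does not toll the period, because no stated rule makes a pending arbitration a tolling event.

2007-04-25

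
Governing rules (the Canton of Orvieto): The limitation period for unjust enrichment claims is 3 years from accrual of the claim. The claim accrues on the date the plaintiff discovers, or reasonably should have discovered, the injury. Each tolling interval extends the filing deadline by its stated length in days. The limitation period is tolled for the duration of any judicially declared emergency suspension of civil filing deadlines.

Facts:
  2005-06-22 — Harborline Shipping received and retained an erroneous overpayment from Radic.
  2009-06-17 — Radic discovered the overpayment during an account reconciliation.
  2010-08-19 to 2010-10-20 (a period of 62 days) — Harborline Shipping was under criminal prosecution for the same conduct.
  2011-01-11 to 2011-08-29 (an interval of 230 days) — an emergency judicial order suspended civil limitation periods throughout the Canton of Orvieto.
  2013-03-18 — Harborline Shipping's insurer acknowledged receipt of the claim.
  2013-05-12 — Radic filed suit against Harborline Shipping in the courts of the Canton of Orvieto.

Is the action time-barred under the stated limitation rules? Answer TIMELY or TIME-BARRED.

Accrual is tied to discovery, so the period began on 2009-06-17 rather than on 2005-06-22 when the act occurred.
Adding the 3 years base period to 2009-06-17 gives a deadline of 2012-06-17, before any tolling.
The emergency suspension of filing deadlines from 2011-01-11 to 2011-08-29 tolled the period for 230 days, extending the deadline to 2013-02-02.
No stated provision tolls the period for a criminal prosecution, so the interval from 2010-08-19 to 2010-10-20 has no effect on the deadline.
The other events in the timeline have no effect on the limitation period under the stated rules.
Radic filed on 2013-05-12, after the 2013-02-02 deadline, so the action is time-barred.

TIME-BARRED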